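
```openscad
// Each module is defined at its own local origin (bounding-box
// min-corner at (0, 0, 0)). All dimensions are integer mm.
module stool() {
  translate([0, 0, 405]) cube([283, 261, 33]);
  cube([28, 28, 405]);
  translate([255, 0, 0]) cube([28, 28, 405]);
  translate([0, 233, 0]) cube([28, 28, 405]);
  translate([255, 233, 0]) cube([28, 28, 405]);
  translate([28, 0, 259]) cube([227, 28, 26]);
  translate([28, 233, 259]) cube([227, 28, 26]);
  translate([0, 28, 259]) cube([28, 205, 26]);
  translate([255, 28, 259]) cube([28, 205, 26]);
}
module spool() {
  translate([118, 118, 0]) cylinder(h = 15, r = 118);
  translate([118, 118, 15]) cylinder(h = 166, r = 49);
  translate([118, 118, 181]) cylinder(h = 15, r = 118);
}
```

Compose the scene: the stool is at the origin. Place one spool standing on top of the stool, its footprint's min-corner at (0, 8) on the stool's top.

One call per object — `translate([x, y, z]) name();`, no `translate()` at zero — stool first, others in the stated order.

stool();
translate([0, 8, 438]) spool();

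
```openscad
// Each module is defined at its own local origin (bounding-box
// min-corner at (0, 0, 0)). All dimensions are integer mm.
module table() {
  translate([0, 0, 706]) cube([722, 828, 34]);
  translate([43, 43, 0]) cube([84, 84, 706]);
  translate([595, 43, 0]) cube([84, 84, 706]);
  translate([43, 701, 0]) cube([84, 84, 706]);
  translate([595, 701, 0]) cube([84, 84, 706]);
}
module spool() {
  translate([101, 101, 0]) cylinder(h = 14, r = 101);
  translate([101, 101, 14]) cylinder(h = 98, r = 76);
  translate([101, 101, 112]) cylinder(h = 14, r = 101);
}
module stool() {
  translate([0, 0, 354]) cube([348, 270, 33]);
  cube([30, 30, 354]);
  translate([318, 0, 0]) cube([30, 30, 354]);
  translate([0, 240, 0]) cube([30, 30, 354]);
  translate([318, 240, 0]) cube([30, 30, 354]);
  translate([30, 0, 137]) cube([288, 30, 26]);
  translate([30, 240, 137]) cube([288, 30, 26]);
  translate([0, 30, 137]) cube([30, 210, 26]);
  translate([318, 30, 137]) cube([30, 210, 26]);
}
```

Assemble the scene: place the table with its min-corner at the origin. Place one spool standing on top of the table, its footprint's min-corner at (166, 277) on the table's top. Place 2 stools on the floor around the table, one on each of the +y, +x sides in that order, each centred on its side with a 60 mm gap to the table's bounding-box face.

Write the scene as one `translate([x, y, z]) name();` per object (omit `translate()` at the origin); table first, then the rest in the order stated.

table();
translate([166, 277, 740]) spool();
translate([187, 888, 0]) stool();
translate([782, 279, 0]) stool();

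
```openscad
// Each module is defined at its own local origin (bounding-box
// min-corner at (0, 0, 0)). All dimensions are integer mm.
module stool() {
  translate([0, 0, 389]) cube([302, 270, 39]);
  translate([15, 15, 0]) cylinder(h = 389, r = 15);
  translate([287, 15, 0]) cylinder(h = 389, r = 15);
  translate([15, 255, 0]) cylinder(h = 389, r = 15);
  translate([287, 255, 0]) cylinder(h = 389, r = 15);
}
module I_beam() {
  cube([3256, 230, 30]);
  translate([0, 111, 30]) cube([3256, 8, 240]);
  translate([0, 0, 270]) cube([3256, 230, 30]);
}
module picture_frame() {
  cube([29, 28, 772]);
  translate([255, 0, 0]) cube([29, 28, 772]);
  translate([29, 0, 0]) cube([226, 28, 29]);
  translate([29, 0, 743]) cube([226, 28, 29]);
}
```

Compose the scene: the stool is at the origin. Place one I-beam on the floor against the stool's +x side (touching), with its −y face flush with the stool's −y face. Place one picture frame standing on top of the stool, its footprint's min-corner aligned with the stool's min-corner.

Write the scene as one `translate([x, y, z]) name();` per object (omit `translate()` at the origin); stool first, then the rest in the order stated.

stool();
translate([302, 0, 0]) I_beam();
translate([0, 0, 428]) picture_frame();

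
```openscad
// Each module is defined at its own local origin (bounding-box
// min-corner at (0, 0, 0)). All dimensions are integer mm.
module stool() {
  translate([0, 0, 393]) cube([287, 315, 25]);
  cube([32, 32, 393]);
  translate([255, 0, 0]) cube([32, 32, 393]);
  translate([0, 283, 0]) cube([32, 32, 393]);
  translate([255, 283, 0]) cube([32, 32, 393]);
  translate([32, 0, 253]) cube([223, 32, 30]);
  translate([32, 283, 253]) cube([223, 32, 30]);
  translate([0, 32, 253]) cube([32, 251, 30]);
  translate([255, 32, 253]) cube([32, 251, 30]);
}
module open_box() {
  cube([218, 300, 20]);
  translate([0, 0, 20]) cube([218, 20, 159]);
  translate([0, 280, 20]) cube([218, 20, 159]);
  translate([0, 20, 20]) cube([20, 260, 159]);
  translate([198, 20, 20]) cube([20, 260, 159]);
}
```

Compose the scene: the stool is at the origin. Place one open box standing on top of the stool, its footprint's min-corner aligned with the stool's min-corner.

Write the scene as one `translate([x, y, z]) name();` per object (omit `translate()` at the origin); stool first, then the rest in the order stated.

stool();
translate([0, 0, 418]) open_box();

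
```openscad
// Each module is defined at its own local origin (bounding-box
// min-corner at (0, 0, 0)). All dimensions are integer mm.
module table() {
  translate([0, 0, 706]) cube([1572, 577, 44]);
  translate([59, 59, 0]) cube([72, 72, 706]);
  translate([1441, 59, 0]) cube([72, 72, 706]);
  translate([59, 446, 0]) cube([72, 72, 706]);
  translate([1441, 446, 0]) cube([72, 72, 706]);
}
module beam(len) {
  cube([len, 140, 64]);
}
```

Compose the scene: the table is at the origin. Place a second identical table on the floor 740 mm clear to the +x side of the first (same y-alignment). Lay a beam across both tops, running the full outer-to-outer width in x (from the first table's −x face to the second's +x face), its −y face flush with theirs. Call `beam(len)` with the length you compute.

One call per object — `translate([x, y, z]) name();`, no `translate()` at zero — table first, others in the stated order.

table();
translate([2312, 0, 0]) table();
translate([0, 0, 750]) beam(3884);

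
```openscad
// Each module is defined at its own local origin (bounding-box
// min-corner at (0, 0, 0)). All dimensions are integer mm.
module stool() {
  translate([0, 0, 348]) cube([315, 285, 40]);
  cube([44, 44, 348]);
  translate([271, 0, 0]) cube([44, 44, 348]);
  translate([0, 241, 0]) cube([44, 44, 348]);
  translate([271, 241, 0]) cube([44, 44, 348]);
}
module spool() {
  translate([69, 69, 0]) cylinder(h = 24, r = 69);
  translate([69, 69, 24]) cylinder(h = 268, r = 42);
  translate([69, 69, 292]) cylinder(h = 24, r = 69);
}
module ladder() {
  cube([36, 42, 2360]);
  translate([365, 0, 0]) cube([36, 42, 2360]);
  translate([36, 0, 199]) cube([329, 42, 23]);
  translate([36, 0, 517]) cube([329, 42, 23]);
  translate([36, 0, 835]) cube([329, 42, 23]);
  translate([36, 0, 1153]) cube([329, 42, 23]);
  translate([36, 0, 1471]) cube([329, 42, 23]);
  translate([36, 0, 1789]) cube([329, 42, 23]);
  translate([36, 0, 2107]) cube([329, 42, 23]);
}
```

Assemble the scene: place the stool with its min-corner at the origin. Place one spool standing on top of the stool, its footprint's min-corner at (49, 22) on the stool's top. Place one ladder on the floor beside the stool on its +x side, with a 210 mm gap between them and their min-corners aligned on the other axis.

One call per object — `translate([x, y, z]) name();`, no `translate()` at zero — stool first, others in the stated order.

stool();
translate([49, 22, 388]) spool();
translate([525, 0, 0]) ladder();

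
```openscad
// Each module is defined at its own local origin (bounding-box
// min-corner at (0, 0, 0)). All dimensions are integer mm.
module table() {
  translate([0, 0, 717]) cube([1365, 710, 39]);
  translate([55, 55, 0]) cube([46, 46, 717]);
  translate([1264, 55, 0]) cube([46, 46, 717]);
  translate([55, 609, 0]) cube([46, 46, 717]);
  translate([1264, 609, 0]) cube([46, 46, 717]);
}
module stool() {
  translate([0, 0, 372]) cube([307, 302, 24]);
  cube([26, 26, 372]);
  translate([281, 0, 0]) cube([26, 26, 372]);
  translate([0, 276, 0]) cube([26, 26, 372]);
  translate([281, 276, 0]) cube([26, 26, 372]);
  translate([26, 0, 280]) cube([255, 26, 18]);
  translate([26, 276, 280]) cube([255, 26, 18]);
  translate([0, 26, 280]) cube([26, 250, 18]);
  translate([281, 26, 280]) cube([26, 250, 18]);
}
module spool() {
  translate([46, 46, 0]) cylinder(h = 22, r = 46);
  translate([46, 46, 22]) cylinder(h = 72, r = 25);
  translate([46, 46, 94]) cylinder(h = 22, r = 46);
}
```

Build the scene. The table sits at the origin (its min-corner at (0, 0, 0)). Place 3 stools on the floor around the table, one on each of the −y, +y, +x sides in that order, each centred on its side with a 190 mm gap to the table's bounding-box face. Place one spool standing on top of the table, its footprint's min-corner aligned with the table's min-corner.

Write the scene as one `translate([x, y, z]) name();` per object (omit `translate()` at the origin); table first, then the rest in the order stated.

table();
translate([529, -492, 0]) stool();
translate([529, 900, 0]) stool();
translate([1555, 204, 0]) stool();
translate([0, 0, 756]) spool();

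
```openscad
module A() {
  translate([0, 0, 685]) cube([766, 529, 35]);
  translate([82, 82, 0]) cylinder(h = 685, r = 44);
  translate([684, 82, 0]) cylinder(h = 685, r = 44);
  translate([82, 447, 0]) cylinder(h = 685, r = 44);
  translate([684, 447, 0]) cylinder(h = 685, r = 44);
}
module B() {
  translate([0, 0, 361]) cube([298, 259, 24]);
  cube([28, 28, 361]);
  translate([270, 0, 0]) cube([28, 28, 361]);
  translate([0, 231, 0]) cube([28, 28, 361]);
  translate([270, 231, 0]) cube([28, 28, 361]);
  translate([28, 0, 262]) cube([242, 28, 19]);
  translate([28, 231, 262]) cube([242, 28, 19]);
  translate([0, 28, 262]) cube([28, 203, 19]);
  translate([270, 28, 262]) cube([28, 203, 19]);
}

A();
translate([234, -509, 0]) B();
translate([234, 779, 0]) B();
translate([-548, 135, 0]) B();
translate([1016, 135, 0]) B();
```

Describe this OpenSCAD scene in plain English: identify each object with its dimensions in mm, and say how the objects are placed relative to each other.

A is a table with a 766×529 mm rectangular top, 35 mm thick, top surface at z = 720 mm, supported by four round legs of 88 mm diameter, each leg's bounding box inset 38 mm from the nearest pair of top edges, running from the floor.

B is a simple wooden stool: a rectangular seat 298 mm (x) by 259 mm (y), 24 mm thick, top face at z = 385 mm, on four square legs, each 28×28 mm in cross-section. The legs rest on z = 0, each flush with a corner of the seat. Four stretchers, 28 mm wide and 19 mm tall, connect adjacent legs with their undersides at z = 262 mm, each running between the inner faces of the legs it joins and aligned with the legs' outer faces on the other axis.

Four stools sit around the table at the −y, +y, −x, +x sides.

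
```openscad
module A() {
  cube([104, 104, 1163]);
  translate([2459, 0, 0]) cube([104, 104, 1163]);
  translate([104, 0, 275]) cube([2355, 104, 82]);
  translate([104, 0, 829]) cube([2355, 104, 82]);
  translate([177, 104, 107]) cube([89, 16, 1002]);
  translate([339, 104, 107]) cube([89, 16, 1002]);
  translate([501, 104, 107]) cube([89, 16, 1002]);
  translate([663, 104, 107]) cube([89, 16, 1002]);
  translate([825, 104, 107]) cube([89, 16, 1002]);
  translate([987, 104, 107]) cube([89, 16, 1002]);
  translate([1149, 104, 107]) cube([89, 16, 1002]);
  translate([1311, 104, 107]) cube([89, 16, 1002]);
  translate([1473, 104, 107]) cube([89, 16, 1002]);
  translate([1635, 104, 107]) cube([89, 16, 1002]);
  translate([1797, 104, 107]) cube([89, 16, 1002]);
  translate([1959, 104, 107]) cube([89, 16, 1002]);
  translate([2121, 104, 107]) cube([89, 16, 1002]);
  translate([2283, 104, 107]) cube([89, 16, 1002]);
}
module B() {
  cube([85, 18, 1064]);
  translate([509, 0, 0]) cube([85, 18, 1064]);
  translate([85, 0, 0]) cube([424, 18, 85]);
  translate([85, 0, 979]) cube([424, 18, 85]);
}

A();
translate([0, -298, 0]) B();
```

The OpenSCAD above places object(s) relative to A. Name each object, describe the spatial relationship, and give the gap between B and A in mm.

The picture frame's nearest face is 280 mm from the fence section's −y face.

A is a fence section. B is a picture frame. The picture frame is on the floor beside the fence section on its −y side. The gap between the picture frame and the fence section is 280 mm.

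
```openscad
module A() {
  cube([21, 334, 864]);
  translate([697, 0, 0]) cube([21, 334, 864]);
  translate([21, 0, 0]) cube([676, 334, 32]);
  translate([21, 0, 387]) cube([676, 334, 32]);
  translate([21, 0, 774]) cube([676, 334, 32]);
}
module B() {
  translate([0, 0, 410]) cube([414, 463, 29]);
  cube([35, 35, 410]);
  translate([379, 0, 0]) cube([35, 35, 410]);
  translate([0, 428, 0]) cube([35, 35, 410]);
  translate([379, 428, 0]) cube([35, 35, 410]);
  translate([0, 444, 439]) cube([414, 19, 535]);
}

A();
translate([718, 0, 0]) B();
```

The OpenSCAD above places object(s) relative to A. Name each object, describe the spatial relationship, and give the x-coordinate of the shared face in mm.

The bookshelf's +x face and the chair's −x face are both at x = 718 mm.

A is a bookshelf. B is a chair. The chair is against the bookshelf's +x side, with their −y faces flush. The x-coordinate of the shared face is 718 mm.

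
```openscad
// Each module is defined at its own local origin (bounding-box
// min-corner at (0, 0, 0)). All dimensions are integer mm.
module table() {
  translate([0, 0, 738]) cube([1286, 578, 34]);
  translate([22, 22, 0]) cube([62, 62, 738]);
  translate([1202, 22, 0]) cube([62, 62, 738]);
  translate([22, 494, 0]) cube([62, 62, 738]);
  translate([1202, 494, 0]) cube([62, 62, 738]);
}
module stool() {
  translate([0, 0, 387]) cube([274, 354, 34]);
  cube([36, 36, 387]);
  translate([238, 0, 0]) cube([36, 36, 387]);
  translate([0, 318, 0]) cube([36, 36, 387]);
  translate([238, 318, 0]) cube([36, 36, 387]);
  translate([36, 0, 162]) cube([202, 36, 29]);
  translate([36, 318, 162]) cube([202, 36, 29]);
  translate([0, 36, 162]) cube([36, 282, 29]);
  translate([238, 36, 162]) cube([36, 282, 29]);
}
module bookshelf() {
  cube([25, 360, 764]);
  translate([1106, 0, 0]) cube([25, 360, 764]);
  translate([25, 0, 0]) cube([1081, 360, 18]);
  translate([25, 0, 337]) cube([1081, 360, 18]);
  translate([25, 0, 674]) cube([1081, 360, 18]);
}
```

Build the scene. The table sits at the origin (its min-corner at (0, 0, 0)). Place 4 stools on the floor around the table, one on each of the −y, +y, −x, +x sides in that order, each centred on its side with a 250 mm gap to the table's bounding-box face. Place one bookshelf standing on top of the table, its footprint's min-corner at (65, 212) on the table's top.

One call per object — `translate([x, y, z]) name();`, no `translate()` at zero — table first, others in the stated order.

table();
translate([506, -604, 0]) stool();
translate([506, 828, 0]) stool();
translate([-524, 112, 0]) stool();
translate([1536, 112, 0]) stool();
translate([65, 212, 772]) bookshelf();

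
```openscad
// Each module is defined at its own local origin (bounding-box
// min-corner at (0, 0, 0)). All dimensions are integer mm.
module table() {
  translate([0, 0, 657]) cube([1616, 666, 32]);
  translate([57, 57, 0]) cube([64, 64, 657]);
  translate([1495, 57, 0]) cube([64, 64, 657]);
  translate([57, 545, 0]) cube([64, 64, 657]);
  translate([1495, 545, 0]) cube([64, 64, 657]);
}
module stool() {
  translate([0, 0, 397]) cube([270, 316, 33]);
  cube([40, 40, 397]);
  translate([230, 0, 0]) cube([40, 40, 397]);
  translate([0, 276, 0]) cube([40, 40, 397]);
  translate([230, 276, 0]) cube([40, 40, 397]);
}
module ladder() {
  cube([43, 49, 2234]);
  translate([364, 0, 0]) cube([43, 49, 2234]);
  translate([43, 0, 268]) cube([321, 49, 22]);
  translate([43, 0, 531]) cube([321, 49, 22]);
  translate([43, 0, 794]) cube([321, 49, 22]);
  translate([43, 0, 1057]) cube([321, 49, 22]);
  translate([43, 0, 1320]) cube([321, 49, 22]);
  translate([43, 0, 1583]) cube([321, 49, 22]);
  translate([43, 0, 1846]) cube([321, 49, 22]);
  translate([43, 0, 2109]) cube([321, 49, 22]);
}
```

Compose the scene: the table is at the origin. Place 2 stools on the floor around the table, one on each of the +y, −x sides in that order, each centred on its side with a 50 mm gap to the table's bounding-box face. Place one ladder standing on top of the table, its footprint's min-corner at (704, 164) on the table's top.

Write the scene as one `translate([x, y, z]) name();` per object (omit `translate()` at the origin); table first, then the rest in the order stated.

table();
translate([673, 716, 0]) stool();
translate([-320, 175, 0]) stool();
translate([704, 164, 689]) ladder();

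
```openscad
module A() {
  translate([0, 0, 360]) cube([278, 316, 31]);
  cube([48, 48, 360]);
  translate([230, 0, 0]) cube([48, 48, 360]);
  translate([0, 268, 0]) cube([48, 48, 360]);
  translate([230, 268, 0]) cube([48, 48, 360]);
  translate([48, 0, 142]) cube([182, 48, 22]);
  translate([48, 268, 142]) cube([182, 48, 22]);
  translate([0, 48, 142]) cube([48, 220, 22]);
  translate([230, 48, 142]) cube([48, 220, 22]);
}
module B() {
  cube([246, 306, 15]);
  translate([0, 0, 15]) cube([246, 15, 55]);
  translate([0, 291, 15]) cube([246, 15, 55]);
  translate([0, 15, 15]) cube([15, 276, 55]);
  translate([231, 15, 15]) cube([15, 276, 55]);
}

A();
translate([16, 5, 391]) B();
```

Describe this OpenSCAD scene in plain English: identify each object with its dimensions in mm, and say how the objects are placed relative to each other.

A is a four-legged stool. The seat is 278×316 mm, 31 mm thick, top at z = 391 mm. It stands on four square legs, each 48×48 mm in cross-section, from z = 0 to the seat underside, each flush with a corner of the seat. Four stretchers, 48 mm wide and 22 mm tall, connect adjacent legs with their undersides at z = 142 mm, each running between the inner faces of the legs it joins and aligned with the legs' outer faces on the other axis.

B is an open storage box with external size 246×306×70 mm and wall thickness 15 mm (the base is also 15 mm thick). The base covers the whole footprint; the four walls stand on the base, with the y-facing walls full-width and the x-facing walls fitting between their inner faces.

The open box is on top of the stool, centred.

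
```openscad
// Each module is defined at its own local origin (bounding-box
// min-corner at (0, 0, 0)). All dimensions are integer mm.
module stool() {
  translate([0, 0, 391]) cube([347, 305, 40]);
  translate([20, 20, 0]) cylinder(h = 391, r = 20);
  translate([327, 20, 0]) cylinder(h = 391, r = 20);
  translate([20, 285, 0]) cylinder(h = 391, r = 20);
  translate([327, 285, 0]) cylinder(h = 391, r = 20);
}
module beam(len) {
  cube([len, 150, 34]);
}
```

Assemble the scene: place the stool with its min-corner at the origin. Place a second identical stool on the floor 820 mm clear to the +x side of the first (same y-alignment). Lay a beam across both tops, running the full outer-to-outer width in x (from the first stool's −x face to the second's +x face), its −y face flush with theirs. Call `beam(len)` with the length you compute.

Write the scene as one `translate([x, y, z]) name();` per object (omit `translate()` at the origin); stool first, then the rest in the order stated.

stool();
translate([1167, 0, 0]) stool();
translate([0, 0, 431]) beam(1514);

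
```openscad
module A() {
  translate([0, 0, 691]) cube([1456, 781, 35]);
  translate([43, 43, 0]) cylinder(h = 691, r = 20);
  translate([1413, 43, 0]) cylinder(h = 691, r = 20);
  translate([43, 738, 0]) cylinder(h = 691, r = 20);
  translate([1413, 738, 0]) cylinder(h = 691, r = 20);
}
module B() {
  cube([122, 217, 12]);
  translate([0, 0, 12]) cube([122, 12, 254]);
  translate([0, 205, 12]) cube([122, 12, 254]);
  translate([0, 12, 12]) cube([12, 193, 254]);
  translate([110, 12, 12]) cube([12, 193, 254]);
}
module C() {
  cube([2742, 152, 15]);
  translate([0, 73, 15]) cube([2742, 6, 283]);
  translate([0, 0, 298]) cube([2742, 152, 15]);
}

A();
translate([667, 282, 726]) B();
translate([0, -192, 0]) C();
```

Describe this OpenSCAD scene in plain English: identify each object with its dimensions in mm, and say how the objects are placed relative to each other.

A is a table: top 1456 mm (x) × 781 mm (y), 35 mm thick, upper face at z = 726 mm, on four round legs of 40 mm diameter, each leg's bounding box inset 23 mm from the nearest pair of top edges, running from z = 0 to the bottom of the top.

B is an open-topped rectangular box: outside dimensions 122×217×266 mm, with a uniform wall and base thickness of 12 mm. The base is a full 122×217 slab on the floor; four walls sit on top of the base. The front and back walls (the −y and +y sides) span the full width; the two side walls fit between them.

C is an I-beam lying along x, 2742 mm long. Overall section height 313 mm. Two flanges 152 mm wide (y) and 15 mm thick, one on the floor and one at the top; a web 6 mm thick runs between them, centred on the flange width.

The open box is on top of the table, centred. The I-beam is on the floor beside the table on its −y side.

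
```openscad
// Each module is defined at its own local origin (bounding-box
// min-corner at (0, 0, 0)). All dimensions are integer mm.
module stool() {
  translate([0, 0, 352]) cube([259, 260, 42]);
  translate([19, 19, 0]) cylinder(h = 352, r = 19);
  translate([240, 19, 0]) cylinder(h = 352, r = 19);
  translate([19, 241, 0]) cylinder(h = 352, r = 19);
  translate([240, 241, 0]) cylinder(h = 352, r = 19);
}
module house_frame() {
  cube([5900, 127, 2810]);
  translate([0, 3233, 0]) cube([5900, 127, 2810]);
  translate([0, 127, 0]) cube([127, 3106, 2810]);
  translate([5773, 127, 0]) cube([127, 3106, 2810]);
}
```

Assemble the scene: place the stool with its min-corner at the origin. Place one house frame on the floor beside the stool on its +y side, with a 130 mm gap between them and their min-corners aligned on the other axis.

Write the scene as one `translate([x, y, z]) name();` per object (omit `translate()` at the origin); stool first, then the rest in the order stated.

stool();
translate([0, 390, 0]) house_frame();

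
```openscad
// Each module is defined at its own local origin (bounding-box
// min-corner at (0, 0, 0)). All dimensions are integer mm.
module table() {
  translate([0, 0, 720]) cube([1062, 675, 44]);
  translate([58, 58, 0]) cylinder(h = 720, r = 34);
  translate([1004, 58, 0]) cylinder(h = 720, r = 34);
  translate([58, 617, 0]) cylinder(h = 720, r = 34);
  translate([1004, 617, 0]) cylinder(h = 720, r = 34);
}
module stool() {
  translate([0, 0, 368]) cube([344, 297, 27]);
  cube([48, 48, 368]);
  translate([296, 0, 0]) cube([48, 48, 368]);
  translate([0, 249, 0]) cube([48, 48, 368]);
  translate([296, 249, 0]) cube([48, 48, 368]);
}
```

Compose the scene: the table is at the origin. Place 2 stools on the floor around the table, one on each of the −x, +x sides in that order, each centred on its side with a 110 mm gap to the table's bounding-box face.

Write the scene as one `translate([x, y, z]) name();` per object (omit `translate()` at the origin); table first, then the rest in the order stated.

table();
translate([-454, 189, 0]) stool();
translate([1172, 189, 0]) stool();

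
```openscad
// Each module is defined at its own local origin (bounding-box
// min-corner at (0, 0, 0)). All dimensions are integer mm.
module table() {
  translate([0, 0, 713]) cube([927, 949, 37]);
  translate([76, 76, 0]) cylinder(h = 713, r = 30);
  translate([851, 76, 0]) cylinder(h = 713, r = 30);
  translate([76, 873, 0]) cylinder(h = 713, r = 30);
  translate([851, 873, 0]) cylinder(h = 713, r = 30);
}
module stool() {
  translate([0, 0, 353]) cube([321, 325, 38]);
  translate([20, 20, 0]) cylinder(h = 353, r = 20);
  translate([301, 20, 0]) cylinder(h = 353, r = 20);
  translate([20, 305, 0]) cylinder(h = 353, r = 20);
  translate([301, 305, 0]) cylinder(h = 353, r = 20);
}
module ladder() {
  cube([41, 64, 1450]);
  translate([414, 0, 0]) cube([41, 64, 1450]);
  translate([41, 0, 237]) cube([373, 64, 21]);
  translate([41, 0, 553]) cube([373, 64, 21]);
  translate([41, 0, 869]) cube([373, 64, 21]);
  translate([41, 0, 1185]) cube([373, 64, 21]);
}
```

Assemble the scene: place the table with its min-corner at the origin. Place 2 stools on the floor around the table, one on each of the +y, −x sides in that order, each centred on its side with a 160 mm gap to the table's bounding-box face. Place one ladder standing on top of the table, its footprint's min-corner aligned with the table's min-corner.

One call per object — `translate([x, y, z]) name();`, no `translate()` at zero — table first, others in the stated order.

table();
translate([303, 1109, 0]) stool();
translate([-481, 312, 0]) stool();
translate([0, 0, 750]) ladder();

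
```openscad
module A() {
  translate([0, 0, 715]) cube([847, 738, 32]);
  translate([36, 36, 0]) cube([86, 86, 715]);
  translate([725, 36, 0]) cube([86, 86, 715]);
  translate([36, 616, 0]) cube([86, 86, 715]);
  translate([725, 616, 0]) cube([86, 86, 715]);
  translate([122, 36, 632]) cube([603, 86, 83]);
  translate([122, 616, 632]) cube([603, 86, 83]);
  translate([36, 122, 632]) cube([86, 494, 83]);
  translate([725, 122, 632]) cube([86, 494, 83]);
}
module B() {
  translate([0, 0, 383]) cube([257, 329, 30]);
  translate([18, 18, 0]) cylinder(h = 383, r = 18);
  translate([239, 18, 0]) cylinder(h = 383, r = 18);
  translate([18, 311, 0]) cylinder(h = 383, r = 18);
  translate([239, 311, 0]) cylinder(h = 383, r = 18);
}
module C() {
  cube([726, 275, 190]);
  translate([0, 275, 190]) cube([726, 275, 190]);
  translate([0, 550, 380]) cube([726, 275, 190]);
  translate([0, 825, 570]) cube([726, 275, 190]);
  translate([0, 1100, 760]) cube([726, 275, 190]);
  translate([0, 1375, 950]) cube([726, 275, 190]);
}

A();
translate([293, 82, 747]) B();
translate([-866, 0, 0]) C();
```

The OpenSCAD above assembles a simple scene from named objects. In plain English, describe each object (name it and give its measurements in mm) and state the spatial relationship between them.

A is a table: top 847 mm (x) × 738 mm (y), 32 mm thick, upper face at z = 747 mm, on four 86×86 mm square legs, each inset 36 mm from the nearest pair of top edges, running from z = 0 to the bottom of the top. Four apron rails, 86 mm thick and 83 mm tall, run between adjacent legs with their top edges flush with the underside of the top and their outer faces flush with the legs' outer faces.

B is a four-legged stool. The seat is 257×329 mm, 30 mm thick, top at z = 413 mm. It stands on four round legs, each 36 mm in diameter, from z = 0 to the seat underside, each leg's axis is inset half a diameter from the nearest pair of seat edges (so the leg's bounding box is flush with the corner).

C is a straight staircase of 6 solid steps. Each step is 726 mm wide (x), 275 mm deep (y, the going) and 190 mm tall (the rise). The first step rests on the floor; each subsequent step sits one going further in +y and one rise higher in +z, directly behind and above the previous step with no overlap.

The stool is on top of the table. The staircase is on the floor beside the table on its −x side.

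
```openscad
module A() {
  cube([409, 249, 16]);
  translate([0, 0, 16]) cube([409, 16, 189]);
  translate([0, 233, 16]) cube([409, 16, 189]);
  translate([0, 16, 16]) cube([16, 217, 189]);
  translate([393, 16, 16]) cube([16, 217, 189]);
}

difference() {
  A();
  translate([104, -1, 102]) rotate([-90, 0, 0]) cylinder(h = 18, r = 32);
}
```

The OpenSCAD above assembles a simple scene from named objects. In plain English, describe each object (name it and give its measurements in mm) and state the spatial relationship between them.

A is an open storage box with external size 409×249×205 mm and wall thickness 16 mm (the base is also 16 mm thick). The base covers the whole footprint; the four walls stand on the base, with the y-facing walls full-width and the x-facing walls fitting between their inner faces.

The open box has a circular hole of radius 32 mm through its front wall, centred at (x = 104, z = 102).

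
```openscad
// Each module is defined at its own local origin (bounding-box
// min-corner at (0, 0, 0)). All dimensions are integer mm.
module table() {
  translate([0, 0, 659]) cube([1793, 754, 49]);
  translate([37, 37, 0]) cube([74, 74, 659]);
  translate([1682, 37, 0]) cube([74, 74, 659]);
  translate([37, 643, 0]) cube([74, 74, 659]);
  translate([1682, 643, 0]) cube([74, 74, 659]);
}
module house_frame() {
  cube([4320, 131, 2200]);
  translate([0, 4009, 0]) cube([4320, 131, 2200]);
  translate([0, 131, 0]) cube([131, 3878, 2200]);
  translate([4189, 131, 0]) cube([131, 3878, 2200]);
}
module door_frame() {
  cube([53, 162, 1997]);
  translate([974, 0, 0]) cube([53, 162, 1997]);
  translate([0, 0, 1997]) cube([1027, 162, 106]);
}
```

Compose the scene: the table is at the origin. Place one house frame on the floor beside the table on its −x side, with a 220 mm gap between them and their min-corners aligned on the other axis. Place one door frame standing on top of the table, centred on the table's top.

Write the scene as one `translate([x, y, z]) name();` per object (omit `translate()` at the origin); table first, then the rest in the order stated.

table();
translate([-4540, 0, 0]) house_frame();
translate([383, 296, 708]) door_frame();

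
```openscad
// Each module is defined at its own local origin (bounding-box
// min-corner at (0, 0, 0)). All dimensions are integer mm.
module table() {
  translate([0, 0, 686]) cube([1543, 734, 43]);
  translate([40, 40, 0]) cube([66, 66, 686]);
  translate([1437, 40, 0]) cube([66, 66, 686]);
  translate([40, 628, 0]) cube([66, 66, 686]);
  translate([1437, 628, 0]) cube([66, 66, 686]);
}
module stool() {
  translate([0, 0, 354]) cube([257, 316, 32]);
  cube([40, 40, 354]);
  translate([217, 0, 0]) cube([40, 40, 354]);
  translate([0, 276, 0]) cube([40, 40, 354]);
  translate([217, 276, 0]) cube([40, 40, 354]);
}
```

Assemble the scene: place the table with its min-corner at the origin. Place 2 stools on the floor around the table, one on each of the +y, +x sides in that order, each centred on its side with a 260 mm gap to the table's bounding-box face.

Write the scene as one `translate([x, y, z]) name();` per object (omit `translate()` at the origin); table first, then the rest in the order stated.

table();
translate([643, 994, 0]) stool();
translate([1803, 209, 0]) stool();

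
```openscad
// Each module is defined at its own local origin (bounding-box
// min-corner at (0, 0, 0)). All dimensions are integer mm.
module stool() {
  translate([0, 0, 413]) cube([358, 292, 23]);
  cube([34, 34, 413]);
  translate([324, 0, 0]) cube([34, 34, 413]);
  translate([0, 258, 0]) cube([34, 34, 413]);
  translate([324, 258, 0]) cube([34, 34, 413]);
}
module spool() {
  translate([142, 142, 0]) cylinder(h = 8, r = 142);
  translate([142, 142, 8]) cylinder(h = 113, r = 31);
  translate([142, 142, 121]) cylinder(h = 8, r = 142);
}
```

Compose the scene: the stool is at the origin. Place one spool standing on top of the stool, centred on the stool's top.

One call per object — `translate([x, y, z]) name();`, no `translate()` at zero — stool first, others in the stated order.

stool();
translate([37, 4, 436]) spool();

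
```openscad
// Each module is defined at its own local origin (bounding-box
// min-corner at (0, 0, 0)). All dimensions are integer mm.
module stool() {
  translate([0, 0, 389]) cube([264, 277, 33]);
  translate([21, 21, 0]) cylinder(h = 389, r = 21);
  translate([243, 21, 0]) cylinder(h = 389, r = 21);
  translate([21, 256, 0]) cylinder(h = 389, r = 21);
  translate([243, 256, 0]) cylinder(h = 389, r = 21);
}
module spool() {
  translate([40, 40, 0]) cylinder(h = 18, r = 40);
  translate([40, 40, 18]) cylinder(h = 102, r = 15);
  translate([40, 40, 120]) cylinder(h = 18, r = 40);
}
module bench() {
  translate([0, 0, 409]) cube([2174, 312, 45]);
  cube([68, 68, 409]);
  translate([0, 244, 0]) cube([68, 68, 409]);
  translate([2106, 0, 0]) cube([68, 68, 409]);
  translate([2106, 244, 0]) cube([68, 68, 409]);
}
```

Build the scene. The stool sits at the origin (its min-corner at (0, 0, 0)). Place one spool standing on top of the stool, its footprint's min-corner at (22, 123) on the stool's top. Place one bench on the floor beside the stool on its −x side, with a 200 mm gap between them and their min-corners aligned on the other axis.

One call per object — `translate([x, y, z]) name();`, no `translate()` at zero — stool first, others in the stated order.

stool();
translate([22, 123, 422]) spool();
translate([-2374, 0, 0]) bench();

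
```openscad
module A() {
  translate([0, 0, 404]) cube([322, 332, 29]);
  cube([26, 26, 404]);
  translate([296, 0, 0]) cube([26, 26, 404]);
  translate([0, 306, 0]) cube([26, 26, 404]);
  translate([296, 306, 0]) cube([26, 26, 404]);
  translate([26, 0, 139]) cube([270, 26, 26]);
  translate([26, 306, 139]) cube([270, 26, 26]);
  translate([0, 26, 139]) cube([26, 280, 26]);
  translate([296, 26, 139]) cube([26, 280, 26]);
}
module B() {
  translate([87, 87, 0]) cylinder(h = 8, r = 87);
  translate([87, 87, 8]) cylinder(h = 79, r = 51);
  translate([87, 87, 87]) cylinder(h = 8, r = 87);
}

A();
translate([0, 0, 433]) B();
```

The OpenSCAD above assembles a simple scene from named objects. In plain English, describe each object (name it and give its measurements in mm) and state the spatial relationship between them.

A is a four-legged stool. The seat is 322×332 mm, 29 mm thick, top at z = 433 mm. It stands on four square legs, each 26×26 mm in cross-section, from z = 0 to the seat underside, each flush with a corner of the seat. Four stretchers, 26 mm wide and 26 mm tall, connect adjacent legs with their undersides at z = 139 mm, each running between the inner faces of the legs it joins and aligned with the legs' outer faces on the other axis.

B is a spool: two coaxial disc flanges of radius 87 mm and thickness 8 mm, joined by a core cylinder of radius 51 mm and height 79 mm. The lower flange rests on z = 0 and the three cylinders share a vertical axis.

The spool is on top of the stool.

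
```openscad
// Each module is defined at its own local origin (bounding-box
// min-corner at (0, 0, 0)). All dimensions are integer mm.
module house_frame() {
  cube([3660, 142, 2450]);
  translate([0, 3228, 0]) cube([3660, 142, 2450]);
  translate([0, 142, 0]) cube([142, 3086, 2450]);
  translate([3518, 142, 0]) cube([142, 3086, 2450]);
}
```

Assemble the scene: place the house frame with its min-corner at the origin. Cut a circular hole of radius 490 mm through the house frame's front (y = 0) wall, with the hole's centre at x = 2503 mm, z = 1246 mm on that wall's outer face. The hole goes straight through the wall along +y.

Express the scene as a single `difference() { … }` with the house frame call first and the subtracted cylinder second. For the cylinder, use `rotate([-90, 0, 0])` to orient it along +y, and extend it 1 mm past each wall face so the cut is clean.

difference() {
  house_frame();
  translate([2503, -1, 1246]) rotate([-90, 0, 0]) cylinder(h = 144, r = 490);
}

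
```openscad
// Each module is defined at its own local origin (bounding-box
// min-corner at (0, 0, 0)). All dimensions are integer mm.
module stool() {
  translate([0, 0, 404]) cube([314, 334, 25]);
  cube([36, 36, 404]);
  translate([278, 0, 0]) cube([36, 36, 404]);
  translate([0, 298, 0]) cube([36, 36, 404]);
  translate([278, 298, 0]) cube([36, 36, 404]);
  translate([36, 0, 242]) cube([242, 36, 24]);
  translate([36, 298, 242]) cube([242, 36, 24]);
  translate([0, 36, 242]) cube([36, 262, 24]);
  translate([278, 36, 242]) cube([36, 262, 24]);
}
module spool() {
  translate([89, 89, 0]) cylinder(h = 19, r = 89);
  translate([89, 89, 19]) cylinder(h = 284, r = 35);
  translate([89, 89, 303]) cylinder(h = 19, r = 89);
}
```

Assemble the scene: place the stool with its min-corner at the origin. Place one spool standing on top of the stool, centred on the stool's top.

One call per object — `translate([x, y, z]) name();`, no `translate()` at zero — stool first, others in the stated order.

stool();
translate([68, 78, 429]) spool();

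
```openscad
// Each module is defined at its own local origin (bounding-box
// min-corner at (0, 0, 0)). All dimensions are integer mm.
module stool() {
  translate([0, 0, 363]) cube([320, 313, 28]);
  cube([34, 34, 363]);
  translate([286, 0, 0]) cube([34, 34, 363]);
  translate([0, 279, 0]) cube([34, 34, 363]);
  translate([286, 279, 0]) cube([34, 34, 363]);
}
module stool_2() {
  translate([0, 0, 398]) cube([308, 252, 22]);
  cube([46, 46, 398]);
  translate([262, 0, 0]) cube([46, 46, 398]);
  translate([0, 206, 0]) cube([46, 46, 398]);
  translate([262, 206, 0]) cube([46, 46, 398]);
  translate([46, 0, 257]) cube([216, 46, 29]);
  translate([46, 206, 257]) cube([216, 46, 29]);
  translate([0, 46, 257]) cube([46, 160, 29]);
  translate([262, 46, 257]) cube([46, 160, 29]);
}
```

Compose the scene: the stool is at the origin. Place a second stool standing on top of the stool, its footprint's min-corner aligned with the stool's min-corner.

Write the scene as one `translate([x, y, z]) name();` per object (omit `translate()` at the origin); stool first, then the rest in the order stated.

stool();
translate([0, 0, 391]) stool_2();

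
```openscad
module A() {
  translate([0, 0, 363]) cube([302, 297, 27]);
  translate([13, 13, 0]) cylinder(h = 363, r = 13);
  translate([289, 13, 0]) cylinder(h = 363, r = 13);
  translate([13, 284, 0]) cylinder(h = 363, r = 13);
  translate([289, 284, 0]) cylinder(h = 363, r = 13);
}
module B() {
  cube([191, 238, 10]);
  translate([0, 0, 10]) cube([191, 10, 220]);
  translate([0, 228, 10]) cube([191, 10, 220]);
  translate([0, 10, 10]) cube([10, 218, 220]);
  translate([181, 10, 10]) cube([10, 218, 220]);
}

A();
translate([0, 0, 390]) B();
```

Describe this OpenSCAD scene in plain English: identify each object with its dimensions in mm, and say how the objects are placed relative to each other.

A is a simple wooden stool: a rectangular seat 302 mm (x) by 297 mm (y), 27 mm thick, top face at z = 390 mm, on four round legs, each 26 mm in diameter. The legs rest on z = 0, each leg's axis is inset half a diameter from the nearest pair of seat edges (so the leg's bounding box is flush with the corner).

B is an open-topped rectangular box: outside dimensions 191×238×230 mm, with a uniform wall and base thickness of 10 mm. The base is a full 191×238 slab on the floor; four walls sit on top of the base. The front and back walls (the −y and +y sides) span the full width; the two side walls fit between them.

The open box is on top of the stool.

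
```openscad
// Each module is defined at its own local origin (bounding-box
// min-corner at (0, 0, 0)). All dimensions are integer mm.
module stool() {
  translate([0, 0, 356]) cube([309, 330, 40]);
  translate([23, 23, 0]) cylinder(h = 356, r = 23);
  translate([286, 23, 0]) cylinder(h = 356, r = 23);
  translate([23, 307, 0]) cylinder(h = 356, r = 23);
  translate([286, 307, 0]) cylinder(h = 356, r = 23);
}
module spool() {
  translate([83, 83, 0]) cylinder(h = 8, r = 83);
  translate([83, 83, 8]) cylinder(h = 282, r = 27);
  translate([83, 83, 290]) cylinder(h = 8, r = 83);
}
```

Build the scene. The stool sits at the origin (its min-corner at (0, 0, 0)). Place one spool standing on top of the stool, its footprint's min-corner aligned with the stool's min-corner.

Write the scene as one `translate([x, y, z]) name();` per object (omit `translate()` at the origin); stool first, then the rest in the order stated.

stool();
translate([0, 0, 396]) spool();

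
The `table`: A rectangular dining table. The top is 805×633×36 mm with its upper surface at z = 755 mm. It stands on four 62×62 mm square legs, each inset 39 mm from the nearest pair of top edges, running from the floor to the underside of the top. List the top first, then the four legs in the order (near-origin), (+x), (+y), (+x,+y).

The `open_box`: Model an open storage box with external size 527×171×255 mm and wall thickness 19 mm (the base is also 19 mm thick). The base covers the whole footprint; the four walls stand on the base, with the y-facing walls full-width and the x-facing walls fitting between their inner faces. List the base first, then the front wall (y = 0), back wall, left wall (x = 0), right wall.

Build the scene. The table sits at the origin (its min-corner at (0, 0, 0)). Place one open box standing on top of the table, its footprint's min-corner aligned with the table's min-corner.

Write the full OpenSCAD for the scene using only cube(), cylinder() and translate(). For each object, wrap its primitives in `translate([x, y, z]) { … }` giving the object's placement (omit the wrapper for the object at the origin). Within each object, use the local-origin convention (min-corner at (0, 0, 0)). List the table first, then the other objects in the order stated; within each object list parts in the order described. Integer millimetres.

translate([0, 0, 719]) cube([805, 633, 36]);
translate([39, 39, 0]) cube([62, 62, 719]);
translate([704, 39, 0]) cube([62, 62, 719]);
translate([39, 532, 0]) cube([62, 62, 719]);
translate([704, 532, 0]) cube([62, 62, 719]);
translate([0, 0, 755]) {
  cube([527, 171, 19]);
  translate([0, 0, 19]) cube([527, 19, 236]);
  translate([0, 152, 19]) cube([527, 19, 236]);
  translate([0, 19, 19]) cube([19, 133, 236]);
  translate([508, 19, 19]) cube([19, 133, 236]);
}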